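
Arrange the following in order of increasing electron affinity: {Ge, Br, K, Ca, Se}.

Ca, K, Ge, Se, Br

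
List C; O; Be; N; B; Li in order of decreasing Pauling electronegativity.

Electronegativity increases across a period and decreases down a group, tracking effective nuclear charge and atomic size.
All lie in period 2, so electronegativity increases left to right.
So from highest to lowest: O > N > C > B > Be > Li.

O, N, C, B, Be, Li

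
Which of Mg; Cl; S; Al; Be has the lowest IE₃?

Al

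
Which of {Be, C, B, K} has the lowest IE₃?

After 2 electrons have been removed, what remains? Be²⁺ is the bare [He] core; C²⁺ still has 2 valence electrons; B²⁺ still has 1 valence electron; K²⁺ is already 1 electron into the core.
Usually core removal costs more than valence removal, but here the competition is close: a tightly held n=2 valence electron can cost more to remove than an n=3 core electron, so the actual values have to decide it.
Valence configurations: C²⁺ [He]2s², B²⁺ [He]2s¹.
The numbers (kJ/mol): Be 14849, C 4620, B 3660, K 4420.
So the third ionization energies run B < K < C < Be.

B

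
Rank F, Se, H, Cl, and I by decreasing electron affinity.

Cl, F, I, Se, H

H is in period 1, group 1; F is in period 2, group 17; Cl is in period 3, group 17; Se is in period 4, group 16; I is in period 5, group 17.
EA tends to increase across a period and decrease down a group, though the pattern is less regular than for IE or radius.
Neither a single period nor a single group — weigh both effects.
Se > H: period and group pull opposite ways; the across-period shift dominates (195 vs 73 kJ/mol).
I > Se: the two effects oppose for this pair; the across-period effect wins (295 vs 195 kJ/mol).
F > I: they share group 17; the group trend gives F the larger value.
Cl > F: this pair runs against the simple trend — see the exception note.
Note the exception: Cl has a higher electron affinity than F, contrary to the simple trend — F's small 2p subshell makes the incoming electron feel strong e⁻–e⁻ repulsion, so Cl actually releases more energy on gaining an electron.
For reference (kJ/mol): H 73, F 328, Cl 349, Se 195, I 295.
So from highest to lowest: Cl > F > I > Se > H.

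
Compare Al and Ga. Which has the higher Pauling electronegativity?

Ga

Al is in period 3, group 13; Ga is in period 4, group 13.
Atoms toward the upper right of the periodic table pull bonding electrons most strongly.
All are in group 13; the group trend (electronegativity increases up the group) applies, with the exception below.
Note the exception: Ga has a higher electronegativity than Al, contrary to the simple trend — poor shielding by filled d (and f) subshells raises the heavier element's effective nuclear charge more than the simple down-group trend predicts.
Approximate values (Pauling): Al 1.61, Ga 1.81.
So Ga has the higher Pauling electronegativity (Ga > Al).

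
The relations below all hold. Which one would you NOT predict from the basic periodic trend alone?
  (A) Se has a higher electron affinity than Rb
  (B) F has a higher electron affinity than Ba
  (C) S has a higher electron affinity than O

(C)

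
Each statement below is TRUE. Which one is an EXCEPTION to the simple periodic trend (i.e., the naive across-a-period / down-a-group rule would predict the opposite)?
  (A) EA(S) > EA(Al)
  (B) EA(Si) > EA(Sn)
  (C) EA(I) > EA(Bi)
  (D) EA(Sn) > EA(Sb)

The general trend: electron affinity increases across a period and decreases down a group.
(A) S (period 3, group 16) vs Al (period 3, group 13): the stated order agrees with the simple trend.
(B) Si (period 3, group 14) vs Sn (period 5, group 14): the stated order agrees with the simple trend.
(C) I (period 5, group 17) vs Bi (period 6, group 15): the stated order agrees with the simple trend.
(D) Sn (period 5, group 14) vs Sb (period 5, group 15): the stated order contradicts the simple trend.
The exception is (D): adding an electron to Sb's half-filled 5p³ is unfavourable, so Sn has the more exothermic EA.

(D)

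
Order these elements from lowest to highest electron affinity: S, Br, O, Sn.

Sn, O, S, Br

EA tends to increase across a period and decrease down a group, though the pattern is less regular than for IE or radius.
Neither a single period nor a single group — weigh both effects.
O > Sn: both effects reinforce here, so O is clearly the higher of the two.
S > O: this pair runs against the simple trend — see the exception note.
Br > S: the two effects oppose for this pair; the across-period effect wins (325 vs 200 kJ/mol).
Note the exception: S has a higher electron affinity than O, contrary to the simple trend — the compact 2p subshell of O repels the added electron more than S's larger 3p does.
Tabulated electron affinity (kJ/mol): O 141, S 200, Br 325, Sn 107.
So from lowest to highest: Sn < O < S < Br.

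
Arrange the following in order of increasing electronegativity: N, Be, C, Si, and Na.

Na < Be < Si < C < N

Be is in period 2, group 2; C is in period 2, group 14; N is in period 2, group 15; Na is in period 3, group 1; Si is in period 3, group 14.
Electronegativity increases across a period and decreases down a group, tracking effective nuclear charge and atomic size.
Neither a single period nor a single group — weigh both effects.
Be > Na: both effects reinforce here, so Be is clearly the higher of the two.
Si > Be: period and group pull opposite ways; the across-period shift dominates (1.90 vs 1.57).
C > Si: C sits above Si in group 14, so the down-group effect alone puts C higher.
N > C: both are in period 2; the period trend gives N the larger value.
For reference (Pauling): Be 1.57, C 2.55, N 3.04, Na 0.93, Si 1.90.
So from lowest to highest: Na < Be < Si < C < N.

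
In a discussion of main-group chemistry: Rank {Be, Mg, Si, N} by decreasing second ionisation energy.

Consider each +1 ion: Be⁺ still has 1 valence electron; Mg⁺ still has 1 valence electron; Si⁺ still has 3 valence electrons; N⁺ still has 4 valence electrons.
All are still removing valence electrons, so compare the +1 ions as you would atoms: IE_2 generally rises across a period (higher Z_eff) and falls down a group (larger shell), subject to the usual subshell exceptions.
Valence configurations: Be⁺ [He]2s¹, Mg⁺ [Ne]3s¹, Si⁺ [Ne]3s²3p¹, N⁺ [He]2s²2p².
Approximate IE_2 values (kJ/mol): Be 1757, Mg 1451, Si 1577, N 2856.
Overall IE_2 order: Mg < Si < Be < N.

N > Be > Si > Mg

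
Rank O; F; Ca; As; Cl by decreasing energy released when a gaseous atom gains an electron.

O is in period 2, group 16; F is in period 2, group 17; Cl is in period 3, group 17; Ca is in period 4, group 2; As is in period 4, group 15.
EA tends to increase across a period and decrease down a group, though the pattern is less regular than for IE or radius.
These span different periods and groups, so the two trends combine.
As > Ca: both are in period 4; the period trend gives As the larger value.
O > As: relative to As, both the across-period and down-group shifts push O's electron affinity up.
F > O: F lies to the right of O in period 2, so the across-period effect alone puts F higher.
Cl > F: this pair runs against the simple trend — see the exception note.
Note the exception: Cl has a higher electron affinity than F, contrary to the simple trend — F's small 2p subshell makes the incoming electron feel strong e⁻–e⁻ repulsion, so Cl actually releases more energy on gaining an electron.
For reference (kJ/mol): O 141, F 328, Cl 349, Ca 2, As 78.
So from highest to lowest: Cl > F > O > As > Ca.

Cl > F > O > As > Ca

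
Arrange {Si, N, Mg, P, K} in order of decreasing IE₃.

Mg, N, K, Si, P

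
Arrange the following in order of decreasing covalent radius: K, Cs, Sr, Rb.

Cs > Rb > K > Sr

Atomic radius shrinks across a period as nuclear charge pulls the same shell inward, and grows down a group as new shells are added.
Neither a single period nor a single group — weigh both effects.
K > Sr: the two effects oppose for this pair; the across-period effect wins (196 vs 185 pm).
Rb > K: Rb sits below K in group 1, so the down-group effect alone puts Rb larger.
Cs > Rb: they share group 1; the group trend gives Cs the larger value.
For reference (pm): K 196, Rb 210, Sr 185, Cs 232.
So from largest to smallest: Cs > Rb > K > Sr.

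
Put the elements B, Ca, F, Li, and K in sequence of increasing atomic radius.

Li is in period 2, group 1; B is in period 2, group 13; F is in period 2, group 17; K is in period 4, group 1; Ca is in period 4, group 2.
Radius decreases left→right (rising Z_eff, same n) and increases top→bottom (higher n).
These span different periods and groups, so the two trends combine.
B > F: B lies to the left of F in period 2, so the across-period effect alone puts B larger.
Li > B: both are in period 2; the period trend gives Li the larger value.
Ca > Li: period and group pull opposite ways; the down-group shift dominates (171 vs 133 pm).
K > Ca: both are in period 4; the period trend gives K the larger value.
For reference (pm): Li 133, B 85, F 64, K 196, Ca 171.
So from smallest to largest: F < B < Li < Ca < K.

F < B < Li < Ca < K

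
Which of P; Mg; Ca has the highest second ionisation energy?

P

The second ionization energy removes an electron from the +1 ion. For each element: P⁺ still has 4 valence electrons; Mg⁺ still has 1 valence electron; Ca⁺ still has 1 valence electron.
All are still removing valence electrons, so compare the +1 ions as you would atoms: IE_2 generally rises across a period (higher Z_eff) and falls down a group (larger shell), subject to the usual subshell exceptions.
Valence configurations: P⁺ [Ne]3s²3p², Mg⁺ [Ne]3s¹, Ca⁺ [Ar]4s¹.
The numbers (kJ/mol): P 1907, Mg 1451, Ca 1145.
Putting it together, IE_2: Ca < Mg < P.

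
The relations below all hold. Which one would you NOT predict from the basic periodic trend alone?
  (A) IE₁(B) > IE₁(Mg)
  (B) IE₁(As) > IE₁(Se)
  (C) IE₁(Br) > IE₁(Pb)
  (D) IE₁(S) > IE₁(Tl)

The general trend: first ionisation energy increases across a period and decreases down a group.
(A) B (period 2, group 13) vs Mg (period 3, group 2): the stated order agrees with the simple trend.
(B) As (period 4, group 15) vs Se (period 4, group 16): the stated order contradicts the simple trend.
(C) Br (period 4, group 17) vs Pb (period 6, group 14): the stated order agrees with the simple trend.
(D) S (period 3, group 16) vs Tl (period 6, group 13): the stated order agrees with the simple trend.
The exception is (B): Se (4p⁴) ionizes more easily than half-filled As (4p³).

(B)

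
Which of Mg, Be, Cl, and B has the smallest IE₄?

The fourth ionization energy removes an electron from the +3 ion. For each element: Mg³⁺ is already 1 electron into the core; Be³⁺ is already 1 electron into the core; Cl³⁺ still has 4 valence electrons; B³⁺ is the bare [He] core.
Breaking into a closed-shell core is much more expensive than removing a leftover valence electron — Mg, Be and B have the largest IE_4 here.
Approximate IE_4 values (kJ/mol): Mg 10543, Be 21007, Cl 5159, B 25026.
Putting it together, IE_4: Cl < Mg < Be < B.

Cl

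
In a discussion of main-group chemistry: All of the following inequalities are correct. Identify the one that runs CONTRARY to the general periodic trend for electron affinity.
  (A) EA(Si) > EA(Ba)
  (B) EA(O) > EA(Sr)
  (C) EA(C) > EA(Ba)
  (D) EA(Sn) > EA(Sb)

The general trend: electron affinity increases across a period and decreases down a group.
(A) Si (period 3, group 14) vs Ba (period 6, group 2): the stated order agrees with the simple trend.
(B) O (period 2, group 16) vs Sr (period 5, group 2): the stated order agrees with the simple trend.
(C) C (period 2, group 14) vs Ba (period 6, group 2): the stated order agrees with the simple trend.
(D) Sn (period 5, group 14) vs Sb (period 5, group 15): the stated order contradicts the simple trend.
The exception is (D): adding an electron to Sb's half-filled 5p³ is unfavourable, so Sn has the more exothermic EA.

(D)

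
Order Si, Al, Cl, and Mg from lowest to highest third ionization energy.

IE_3 is the cost of taking one more electron from the +2 cation: Si²⁺ still has 2 valence electrons; Al²⁺ still has 1 valence electron; Cl²⁺ still has 5 valence electrons; Mg²⁺ is the bare [Ne] core.
Core electrons are held far more tightly than valence electrons, so Mg tops the IE_3 order.
Valence configurations: Si²⁺ [Ne]3s², Al²⁺ [Ne]3s¹, Cl²⁺ [Ne]3s²3p³.
Tabulated IE_3 (kJ/mol): Si 3232, Al 2745, Cl 3822, Mg 7733.
Overall IE_3 order: Al < Si < Cl < Mg.

Al < Si < Cl < Mg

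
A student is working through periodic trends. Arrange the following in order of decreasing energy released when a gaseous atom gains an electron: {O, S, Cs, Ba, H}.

S > O > H > Cs > Ba

H is in period 1, group 1; O is in period 2, group 16; S is in period 3, group 16; Cs is in period 6, group 1; Ba is in period 6, group 2.
Atoms with high Z_eff and room in the valence shell (especially the halogens) have the most exothermic electron affinities.
Neither a single period nor a single group — weigh both effects.
Cs > Ba: this pair runs against the simple trend — see the exception note.
H > Cs: H sits above Cs in group 1, so the down-group effect alone puts H higher.
O > H: the two effects oppose for this pair; the across-period effect wins (141 vs 73 kJ/mol).
S > O: this pair runs against the simple trend — see the exception note.
Note the exception: Cs has a higher electron affinity than Ba, contrary to the simple trend — adding an electron to Ba (ns²) has to open a new, higher-energy np subshell, which is unfavourable.
Note the exception: S has a higher electron affinity than O, contrary to the simple trend — the compact 2p subshell of O repels the added electron more than S's larger 3p does.
Approximate values (kJ/mol): H 73, O 141, S 200, Cs 46, Ba 14.
So from highest to lowest: S > O > H > Cs > Ba.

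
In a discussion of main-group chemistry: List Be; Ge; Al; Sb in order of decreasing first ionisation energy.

Be is in period 2, group 2; Al is in period 3, group 13; Ge is in period 4, group 14; Sb is in period 5, group 15.
First ionization energy rises across a period (greater Z_eff holds electrons more tightly) and falls down a group (valence electrons are farther from the nucleus).
A diagonal step moves right (one effect) and down (the opposite effect) at once.
Ge > Al: period and group pull opposite ways; the across-period shift dominates (762 vs 578 kJ/mol).
Sb > Ge: the two effects oppose for this pair; the across-period effect wins (831 vs 762 kJ/mol).
Be > Sb: the two effects oppose for this pair; the down-group effect wins (900 vs 831 kJ/mol).
Approximate values (kJ/mol): Be 900, Al 578, Ge 762, Sb 831.
So from highest to lowest: Be > Sb > Ge > Al.

Be, Sb, Ge, Al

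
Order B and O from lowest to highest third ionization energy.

After 2 electrons have been removed, what remains? B²⁺ still has 1 valence electron; O²⁺ still has 4 valence electrons.
All are still removing valence electrons, so compare the +2 ions as you would atoms: IE_3 generally rises across a period (higher Z_eff) and falls down a group (larger shell), subject to the usual subshell exceptions.
Valence configurations: B²⁺ [He]2s¹, O²⁺ [He]2s²2p².
Approximate IE_3 values (kJ/mol): B 3660, O 5300.
Hence IE_3: B < O.

B, O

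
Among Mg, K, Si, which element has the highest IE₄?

Mg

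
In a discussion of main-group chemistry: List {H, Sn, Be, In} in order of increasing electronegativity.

Be < In < Sn < H

Electronegativity increases across a period and decreases down a group, tracking effective nuclear charge and atomic size.
Neither a single period nor a single group — weigh both effects.
In > Be: period and group pull opposite ways; the across-period shift dominates (1.78 vs 1.57).
Sn > In: Sn lies to the right of In in period 5, so the across-period effect alone puts Sn higher.
H > Sn: period and group pull opposite ways; the down-group shift dominates (2.20 vs 1.96).
Tabulated electronegativity (Pauling): H 2.20, Be 1.57, In 1.78, Sn 1.96.
So from lowest to highest: Be < In < Sn < H.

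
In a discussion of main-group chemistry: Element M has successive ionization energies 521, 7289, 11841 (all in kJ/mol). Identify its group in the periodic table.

Group 1

Look for the largest jump between consecutive ionization energies: IE2/IE1 ≈ 14.0, far larger than any earlier ratio.
That jump marks the point where a core electron is being removed. So the atom has 1 valence electron.
A main-group element with 1 valence electron is in group 1.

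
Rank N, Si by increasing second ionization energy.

Si < N

Consider each +1 ion: N⁺ still has 4 valence electrons; Si⁺ still has 3 valence electrons.
All are still removing valence electrons, so compare the +1 ions as you would atoms: IE_2 generally rises across a period (higher Z_eff) and falls down a group (larger shell), subject to the usual subshell exceptions.
Valence configurations: N⁺ [He]2s²2p², Si⁺ [Ne]3s²3p¹.
Approximate IE_2 values (kJ/mol): N 2856, Si 1577.
Hence IE_2: Si < N.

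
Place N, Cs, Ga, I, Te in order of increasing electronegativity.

Cs, Ga, Te, I, N

EN rises left→right (higher Z_eff, smaller atoms) and falls top→bottom (larger, more shielded atoms).
Neither a single period nor a single group — weigh both effects.
Ga > Cs: relative to Cs, both the across-period and down-group shifts push Ga's electronegativity up.
Te > Ga: period and group pull opposite ways; the across-period shift dominates (2.10 vs 1.81).
I > Te: I lies to the right of Te in period 5, so the across-period effect alone puts I higher.
N > I: period and group pull opposite ways; the down-group shift dominates (3.04 vs 2.66).
For reference (Pauling): N 3.04, Ga 1.81, Te 2.10, I 2.66, Cs 0.79.
So from lowest to highest: Cs < Ga < Te < I < N.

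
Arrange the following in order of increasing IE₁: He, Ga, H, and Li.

H is in period 1, group 1; He is in period 1, group 18; Li is in period 2, group 1; Ga is in period 4, group 13.
First ionization energy rises across a period (greater Z_eff holds electrons more tightly) and falls down a group (valence electrons are farther from the nucleus).
These span different periods and groups, so the two trends combine.
Ga > Li: period and group pull opposite ways; the across-period shift dominates (579 vs 520 kJ/mol).
H > Ga: period and group pull opposite ways; the down-group shift dominates (1312 vs 579 kJ/mol).
He > H: both are in period 1; the period trend gives He the larger value.
Approximate values (kJ/mol): H 1312, He 2372, Li 520, Ga 579.
So from lowest to highest: Li < Ga < H < He.

Li < Ga < H < He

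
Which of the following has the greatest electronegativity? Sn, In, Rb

Sn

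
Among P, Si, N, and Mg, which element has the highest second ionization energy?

After 1 electron has been removed, what remains? P⁺ still has 4 valence electrons; Si⁺ still has 3 valence electrons; N⁺ still has 4 valence electrons; Mg⁺ still has 1 valence electron.
All are still removing valence electrons, so compare the +1 ions as you would atoms: IE_2 generally rises across a period (higher Z_eff) and falls down a group (larger shell), subject to the usual subshell exceptions.
Valence configurations: P⁺ [Ne]3s²3p², Si⁺ [Ne]3s²3p¹, N⁺ [He]2s²2p², Mg⁺ [Ne]3s¹.
Tabulated IE_2 (kJ/mol): P 1907, Si 1577, N 2856, Mg 1451.
So the second ionization energies run Mg < Si < P < N.

N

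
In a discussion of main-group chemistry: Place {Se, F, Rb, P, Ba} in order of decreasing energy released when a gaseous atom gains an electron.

F, Se, P, Rb, Ba

Electron affinity generally becomes more exothermic across a period toward the halogens and less exothermic down a group.
Neither a single period nor a single group — weigh both effects.
Rb > Ba: period and group pull opposite ways; the down-group shift dominates (47 vs 14 kJ/mol).
P > Rb: both effects reinforce here, so P is clearly the higher of the two.
Se > P: period and group pull opposite ways; the across-period shift dominates (195 vs 72 kJ/mol).
F > Se: both effects reinforce here, so F is clearly the higher of the two.
Approximate values (kJ/mol): F 328, P 72, Se 195, Rb 47, Ba 14.
So from highest to lowest: F > Se > P > Rb > Ba.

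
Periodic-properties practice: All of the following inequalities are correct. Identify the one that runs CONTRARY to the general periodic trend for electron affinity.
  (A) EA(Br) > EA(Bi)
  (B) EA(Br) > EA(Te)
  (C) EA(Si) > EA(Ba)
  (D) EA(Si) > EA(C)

(D)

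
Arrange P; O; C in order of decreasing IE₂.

O, C, P

Consider each +1 ion: P⁺ still has 4 valence electrons; O⁺ still has 5 valence electrons; C⁺ still has 3 valence electrons.
All are still removing valence electrons, so compare the +1 ions as you would atoms: IE_2 generally rises across a period (higher Z_eff) and falls down a group (larger shell), subject to the usual subshell exceptions.
Valence configurations: P⁺ [Ne]3s²3p², O⁺ [He]2s²2p³, C⁺ [He]2s²2p¹.
The numbers (kJ/mol): P 1907, O 3388, C 2353.
Putting it together, IE_2: P < C < O.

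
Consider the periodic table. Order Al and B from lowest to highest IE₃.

Al, B

Consider each +2 ion: Al²⁺ still has 1 valence electron; B²⁺ still has 1 valence electron.
All are still removing valence electrons, so compare the +2 ions as you would atoms: IE_3 generally rises across a period (higher Z_eff) and falls down a group (larger shell), subject to the usual subshell exceptions.
Valence configurations: Al²⁺ [Ne]3s¹, B²⁺ [He]2s¹.
Approximate IE_3 values (kJ/mol): Al 2745, B 3660.
Hence IE_3: Al < B.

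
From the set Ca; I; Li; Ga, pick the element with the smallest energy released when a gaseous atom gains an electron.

Ca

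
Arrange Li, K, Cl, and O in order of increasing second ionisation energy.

Cl, K, O, Li

Consider each +1 ion: Li⁺ is the bare [He] core; K⁺ is the bare [Ar] core; Cl⁺ still has 6 valence electrons; O⁺ still has 5 valence electrons.
Usually core removal costs more than valence removal, but here the competition is close: a tightly held n=2 valence electron can cost more to remove than an n=3 core electron, so the actual values have to decide it.
Valence configurations: Cl⁺ [Ne]3s²3p⁴, O⁺ [He]2s²2p³.
Approximate IE_2 values (kJ/mol): Li 7298, K 3052, Cl 2298, O 3388.
Hence IE_2: Cl < K < O < Li.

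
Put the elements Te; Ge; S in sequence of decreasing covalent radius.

Moving right in a period, electrons are added to the same shell under a stronger nuclear pull, so atoms get smaller; moving down, a new shell is opened and atoms get larger.
Neither a single period nor a single group — weigh both effects.
Ge > S: relative to S, both the across-period and down-group shifts push Ge's atomic radius up.
Te > Ge: the two effects oppose for this pair; the down-group effect wins (136 vs 121 pm).
Tabulated atomic radius (pm): S 103, Ge 121, Te 136.
So from largest to smallest: Te > Ge > S.

Te, Ge, S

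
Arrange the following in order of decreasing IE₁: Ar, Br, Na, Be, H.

Ar > H > Br > Be > Na

H is in period 1, group 1; Be is in period 2, group 2; Na is in period 3, group 1; Ar is in period 3, group 18; Br is in period 4, group 17.
First ionization energy rises across a period (greater Z_eff holds electrons more tightly) and falls down a group (valence electrons are farther from the nucleus).
Here both period and group differ, so the two effects have to be weighed against each other.
Be > Na: relative to Na, both the across-period and down-group shifts push Be's first ionization energy up.
Br > Be: the two effects oppose for this pair; the across-period effect wins (1140 vs 900 kJ/mol).
H > Br: the two effects oppose for this pair; the down-group effect wins (1312 vs 1140 kJ/mol).
Ar > H: period and group pull opposite ways; the across-period shift dominates (1521 vs 1312 kJ/mol).
For reference (kJ/mol): H 1312, Be 900, Na 496, Ar 1521, Br 1140.
So from highest to lowest: Ar > H > Br > Be > Na.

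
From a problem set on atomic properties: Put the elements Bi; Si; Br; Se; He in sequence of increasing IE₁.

Bi < Si < Se < Br < He

IE₁ increases left→right with effective nuclear charge and decreases top→bottom as the valence shell moves farther out.
Here both period and group differ, so the two effects have to be weighed against each other.
Si > Bi: period and group pull opposite ways; the down-group shift dominates (786 vs 703 kJ/mol).
Se > Si: period and group pull opposite ways; the across-period shift dominates (941 vs 786 kJ/mol).
Br > Se: both are in period 4; the period trend gives Br the larger value.
He > Br: relative to Br, both the across-period and down-group shifts push He's first ionization energy up.
Approximate values (kJ/mol): He 2372, Si 786, Se 941, Br 1140, Bi 703.
So from lowest to highest: Bi < Si < Se < Br < He.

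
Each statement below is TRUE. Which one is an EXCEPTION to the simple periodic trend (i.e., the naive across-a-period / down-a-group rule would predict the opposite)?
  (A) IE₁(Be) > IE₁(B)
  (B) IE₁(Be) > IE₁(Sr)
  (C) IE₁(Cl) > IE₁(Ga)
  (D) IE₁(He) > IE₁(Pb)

The general trend: first ionization energy increases across a period and decreases down a group.
(A) Be (period 2, group 2) vs B (period 2, group 13): the stated order contradicts the simple trend.
(B) Be (period 2, group 2) vs Sr (period 5, group 2): the stated order agrees with the simple trend.
(C) Cl (period 3, group 17) vs Ga (period 4, group 13): the stated order agrees with the simple trend.
(D) He (period 1, group 18) vs Pb (period 6, group 14): the stated order agrees with the simple trend.
The exception is (A): removing B's lone 2p electron is easier than breaking Be's filled 2s².

(A)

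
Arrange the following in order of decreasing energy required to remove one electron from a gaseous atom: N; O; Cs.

First ionization energy rises across a period (greater Z_eff holds electrons more tightly) and falls down a group (valence electrons are farther from the nucleus).
Here both period and group differ, so the two effects have to be weighed against each other.
O > Cs: relative to Cs, both the across-period and down-group shifts push O's first ionization energy up.
N > O: this pair runs against the simple trend — see the exception note.
Note the exception: N has a higher first ionization energy than O, contrary to the simple trend — pairing an electron in O's 2p⁴ costs repulsion energy, so O ionizes more easily than half-filled N (2p³).
Tabulated first ionization energy (kJ/mol): N 1402, O 1314, Cs 376.
So from highest to lowest: N > O > Cs.

N, O, Cs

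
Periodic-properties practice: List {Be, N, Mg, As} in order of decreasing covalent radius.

Be is in period 2, group 2; N is in period 2, group 15; Mg is in period 3, group 2; As is in period 4, group 15.
Atomic radius shrinks across a period as nuclear charge pulls the same shell inward, and grows down a group as new shells are added.
Neither a single period nor a single group — weigh both effects.
Be > N: Be lies to the left of N in period 2, so the across-period effect alone puts Be larger.
As > Be: period and group pull opposite ways; the down-group shift dominates (121 vs 102 pm).
Mg > As: the two effects oppose for this pair; the across-period effect wins (139 vs 121 pm).
Tabulated atomic radius (pm): Be 102, N 71, Mg 139, As 121.
So from largest to smallest: Mg > As > Be > N.

Mg, As, Be, N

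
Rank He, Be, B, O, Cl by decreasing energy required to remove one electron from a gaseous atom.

He, O, Cl, Be, B

He is in period 1, group 18; Be is in period 2, group 2; B is in period 2, group 13; O is in period 2, group 16; Cl is in period 3, group 17.
Across a period the outer electron is held more tightly (higher IE₁); down a group it sits in a higher shell, more shielded, and comes off more easily.
Neither a single period nor a single group — weigh both effects.
Be > B: this pair runs against the simple trend — see the exception note.
Cl > Be: period and group pull opposite ways; the across-period shift dominates (1251 vs 900 kJ/mol).
O > Cl: period and group pull opposite ways; the down-group shift dominates (1314 vs 1251 kJ/mol).
He > O: relative to O, both the across-period and down-group shifts push He's first ionization energy up.
Note the exception: Be has a higher first ionization energy than B, contrary to the simple trend — removing B's lone 2p electron is easier than breaking Be's filled 2s².
For reference (kJ/mol): He 2372, Be 900, B 801, O 1314, Cl 1251.
So from highest to lowest: He > O > Cl > Be > B.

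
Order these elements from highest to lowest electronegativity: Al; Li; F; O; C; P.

F > O > C > P > Al > Li

Li is in period 2, group 1; C is in period 2, group 14; O is in period 2, group 16; F is in period 2, group 17; Al is in period 3, group 13; P is in period 3, group 15.
Atoms toward the upper right of the periodic table pull bonding electrons most strongly.
These span different periods and groups, so the two trends combine.
Al > Li: period and group pull opposite ways; the across-period shift dominates (1.61 vs 0.98).
P > Al: P lies to the right of Al in period 3, so the across-period effect alone puts P higher.
C > P: the two effects oppose for this pair; the down-group effect wins (2.55 vs 2.19).
O > C: both are in period 2; the period trend gives O the larger value.
F > O: both are in period 2; the period trend gives F the larger value.
Approximate values (Pauling): Li 0.98, C 2.55, O 3.44, F 3.98, Al 1.61, P 2.19.
So from highest to lowest: F > O > C > P > Al > Li.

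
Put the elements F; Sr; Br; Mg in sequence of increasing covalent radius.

F is in period 2, group 17; Mg is in period 3, group 2; Br is in period 4, group 17; Sr is in period 5, group 2.
Moving right in a period, electrons are added to the same shell under a stronger nuclear pull, so atoms get smaller; moving down, a new shell is opened and atoms get larger.
These span different periods and groups, so the two trends combine.
Br > F: they share group 17; the group trend gives Br the larger value.
Mg > Br: the two effects oppose for this pair; the across-period effect wins (139 vs 114 pm).
Sr > Mg: Sr sits below Mg in group 2, so the down-group effect alone puts Sr larger.
Approximate values (pm): F 64, Mg 139, Br 114, Sr 185.
So from smallest to largest: F < Br < Mg < Sr.

F, Br, Mg, Sr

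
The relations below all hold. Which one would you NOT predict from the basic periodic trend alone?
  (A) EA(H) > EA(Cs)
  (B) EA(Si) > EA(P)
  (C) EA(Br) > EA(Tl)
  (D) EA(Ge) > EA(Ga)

The general trend: electron affinity increases across a period and decreases down a group.
(A) H (period 1, group 1) vs Cs (period 6, group 1): the stated order agrees with the simple trend.
(B) Si (period 3, group 14) vs P (period 3, group 15): the stated order contradicts the simple trend.
(C) Br (period 4, group 17) vs Tl (period 6, group 13): the stated order agrees with the simple trend.
(D) Ge (period 4, group 14) vs Ga (period 4, group 13): the stated order agrees with the simple trend.
The exception is (B): adding an electron to P's half-filled 3p³ is unfavourable, so Si (3p²) has the more exothermic EA.

(B)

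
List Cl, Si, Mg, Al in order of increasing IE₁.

Al, Mg, Si, Cl

Mg is in period 3, group 2; Al is in period 3, group 13; Si is in period 3, group 14; Cl is in period 3, group 17.
IE₁ increases left→right with effective nuclear charge and decreases top→bottom as the valence shell moves farther out.
All lie in period 3; the across-period trend (first ionization energy increases left to right) applies, with the exception below.
Note the exception: Mg has a higher first ionization energy than Al, contrary to the simple trend — Al's single 3p electron is easier to remove than one from Mg's filled 3s².
For reference (kJ/mol): Mg 738, Al 578, Si 786, Cl 1251.
So from lowest to highest: Al < Mg < Si < Cl.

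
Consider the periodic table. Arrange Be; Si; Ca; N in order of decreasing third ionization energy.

Be > Ca > N > Si

IE_3 is the cost of taking one more electron from the +2 cation: Be²⁺ is the bare [He] core; Si²⁺ still has 2 valence electrons; Ca²⁺ is the bare [Ar] core; N²⁺ still has 3 valence electrons.
Breaking into a closed-shell core is much more expensive than removing a leftover valence electron — Ca and Be have the largest IE_3 here.
Valence configurations: Si²⁺ [Ne]3s², N²⁺ [He]2s²2p¹.
The numbers (kJ/mol): Be 14849, Si 3232, Ca 4912, N 4578.
Hence IE_3: Si < N < Ca < Be.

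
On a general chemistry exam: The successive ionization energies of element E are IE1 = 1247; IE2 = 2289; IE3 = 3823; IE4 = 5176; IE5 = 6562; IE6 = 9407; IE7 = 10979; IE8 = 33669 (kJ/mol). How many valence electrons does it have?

7

Look for the largest jump between consecutive ionization energies: IE8/IE7 ≈ 3.1, far larger than any earlier ratio.
That jump marks the point where a core electron is being removed. So the atom has 7 valence electrons.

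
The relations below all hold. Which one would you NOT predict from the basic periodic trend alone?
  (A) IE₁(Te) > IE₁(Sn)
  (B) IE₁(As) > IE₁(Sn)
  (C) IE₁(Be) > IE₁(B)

The general trend: IE₁ increases across a period and decreases down a group.
(A) Te (period 5, group 16) vs Sn (period 5, group 14): the stated order agrees with the simple trend.
(B) As (period 4, group 15) vs Sn (period 5, group 14): the stated order agrees with the simple trend.
(C) Be (period 2, group 2) vs B (period 2, group 13): the stated order contradicts the simple trend.
The exception is (C): removing B's lone 2p electron is easier than breaking Be's filled 2s².

(C)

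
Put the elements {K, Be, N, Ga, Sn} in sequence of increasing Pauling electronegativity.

K, Be, Ga, Sn, N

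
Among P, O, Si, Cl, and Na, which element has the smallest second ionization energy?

Si

After 1 electron has been removed, what remains? P⁺ still has 4 valence electrons; O⁺ still has 5 valence electrons; Si⁺ still has 3 valence electrons; Cl⁺ still has 6 valence electrons; Na⁺ is the bare [Ne] core.
Core electrons are held far more tightly than valence electrons, so Na tops the IE_2 order.
Valence configurations: P⁺ [Ne]3s²3p², O⁺ [He]2s²2p³, Si⁺ [Ne]3s²3p¹, Cl⁺ [Ne]3s²3p⁴.
Approximate IE_2 values (kJ/mol): P 1907, O 3388, Si 1577, Cl 2298, Na 4562.
Overall IE_2 order: Si < P < Cl < O < Na.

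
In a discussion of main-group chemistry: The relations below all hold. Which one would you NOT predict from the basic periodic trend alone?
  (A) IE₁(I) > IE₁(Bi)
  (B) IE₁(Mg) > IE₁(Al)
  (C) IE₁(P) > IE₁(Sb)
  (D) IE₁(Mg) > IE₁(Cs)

(B)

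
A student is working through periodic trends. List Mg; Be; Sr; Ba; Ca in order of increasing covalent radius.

Be < Mg < Ca < Sr < Ba

Be is in period 2, group 2; Mg is in period 3, group 2; Ca is in period 4, group 2; Sr is in period 5, group 2; Ba is in period 6, group 2.
Moving right in a period, electrons are added to the same shell under a stronger nuclear pull, so atoms get smaller; moving down, a new shell is opened and atoms get larger.
All are in group 2, so atomic radius increases down the group.
So from smallest to largest: Be < Mg < Ca < Sr < Ba.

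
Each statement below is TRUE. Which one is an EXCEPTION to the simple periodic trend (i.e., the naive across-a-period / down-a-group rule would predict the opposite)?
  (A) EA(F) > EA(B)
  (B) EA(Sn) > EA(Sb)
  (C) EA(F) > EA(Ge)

The general trend: electron affinity increases across a period and decreases down a group.
(A) F (period 2, group 17) vs B (period 2, group 13): the stated order agrees with the simple trend.
(B) Sn (period 5, group 14) vs Sb (period 5, group 15): the stated order contradicts the simple trend.
(C) F (period 2, group 17) vs Ge (period 4, group 14): the stated order agrees with the simple trend.
The exception is (B): adding an electron to Sb's half-filled 5p³ is unfavourable, so Sn has the more exothermic EA.

(B)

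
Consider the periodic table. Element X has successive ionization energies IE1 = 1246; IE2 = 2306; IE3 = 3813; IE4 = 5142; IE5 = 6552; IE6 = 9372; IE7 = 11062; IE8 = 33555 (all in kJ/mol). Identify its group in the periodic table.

Group 17

Look for the largest jump between consecutive ionization energies: IE8/IE7 ≈ 3.0, far larger than any earlier ratio.
That jump marks the point where a core electron is being removed. So the atom has 7 valence electrons.
A main-group element with 7 valence electrons is in group 17.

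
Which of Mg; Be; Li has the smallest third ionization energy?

Mg

IE_3 is the cost of taking one more electron from the +2 cation: Mg²⁺ is the bare [Ne] core; Be²⁺ is the bare [He] core; Li²⁺ is already 1 electron into the core.
All of these are removing an electron from a noble-gas core or deeper; the smaller core (lower principal quantum number) is held far more tightly, and within a period the higher nuclear charge binds the same core more tightly.
Approximate IE_3 values (kJ/mol): Mg 7733, Be 14849, Li 11815.
Overall IE_3 order: Mg < Li < Be.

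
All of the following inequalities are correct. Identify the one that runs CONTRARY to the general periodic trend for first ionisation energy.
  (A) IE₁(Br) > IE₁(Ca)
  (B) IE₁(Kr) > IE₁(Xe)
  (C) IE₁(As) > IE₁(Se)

(C)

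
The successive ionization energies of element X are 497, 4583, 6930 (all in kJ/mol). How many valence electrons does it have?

1

Look for the largest jump between consecutive ionization energies: IE2/IE1 ≈ 9.2, far larger than any earlier ratio.
That jump marks the point where a core electron is being removed. So the atom has 1 valence electron.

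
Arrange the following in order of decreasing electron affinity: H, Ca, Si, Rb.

Atoms with high Z_eff and room in the valence shell (especially the halogens) have the most exothermic electron affinities.
These span different periods and groups, so the two trends combine.
Rb > Ca: this pair runs against the simple trend — see the exception note.
H > Rb: they share group 1; the group trend gives H the larger value.
Si > H: the two effects oppose for this pair; the across-period effect wins (134 vs 73 kJ/mol).
Note the exception: Rb has a higher electron affinity than Ca, contrary to the simple trend — adding an electron to Ca (ns²) has to open a new, higher-energy np subshell, which is unfavourable.
Tabulated electron affinity (kJ/mol): H 73, Si 134, Ca 2, Rb 47.
So from highest to lowest: Si > H > Rb > Ca.

Si, H, Rb, Ca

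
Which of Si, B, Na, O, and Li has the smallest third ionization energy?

Si

Consider each +2 ion: Si²⁺ still has 2 valence electrons; B²⁺ still has 1 valence electron; Na²⁺ is already 1 electron into the core; O²⁺ still has 4 valence electrons; Li²⁺ is already 1 electron into the core.
Pulling an electron out of a noble-gas core costs far more than removing a remaining valence electron, so Na and Li sit at the high end of IE_3.
Valence configurations: Si²⁺ [Ne]3s², B²⁺ [He]2s¹, O²⁺ [He]2s²2p².
Approximate IE_3 values (kJ/mol): Si 3232, B 3660, Na 6910, O 5300, Li 11815.
Hence IE_3: Si < B < O < Na < Li.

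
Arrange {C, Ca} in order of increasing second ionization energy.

Ca < C

Consider each +1 ion: C⁺ still has 3 valence electrons; Ca⁺ still has 1 valence electron.
All are still removing valence electrons, so compare the +1 ions as you would atoms: IE_2 generally rises across a period (higher Z_eff) and falls down a group (larger shell), subject to the usual subshell exceptions.
Valence configurations: C⁺ [He]2s²2p¹, Ca⁺ [Ar]4s¹.
The numbers (kJ/mol): C 2353, Ca 1145.
Putting it together, IE_2: Ca < C.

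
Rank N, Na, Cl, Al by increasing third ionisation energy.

Al < Cl < N < Na

Consider each +2 ion: N²⁺ still has 3 valence electrons; Na²⁺ is already 1 electron into the core; Cl²⁺ still has 5 valence electrons; Al²⁺ still has 1 valence electron.
Breaking into a closed-shell core is much more expensive than removing a leftover valence electron — Na has the largest IE_3 here.
Valence configurations: N²⁺ [He]2s²2p¹, Cl²⁺ [Ne]3s²3p³, Al²⁺ [Ne]3s¹.
Tabulated IE_3 (kJ/mol): N 4578, Na 6910, Cl 3822, Al 2745.
So the third ionization energies run Al < Cl < N < Na.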